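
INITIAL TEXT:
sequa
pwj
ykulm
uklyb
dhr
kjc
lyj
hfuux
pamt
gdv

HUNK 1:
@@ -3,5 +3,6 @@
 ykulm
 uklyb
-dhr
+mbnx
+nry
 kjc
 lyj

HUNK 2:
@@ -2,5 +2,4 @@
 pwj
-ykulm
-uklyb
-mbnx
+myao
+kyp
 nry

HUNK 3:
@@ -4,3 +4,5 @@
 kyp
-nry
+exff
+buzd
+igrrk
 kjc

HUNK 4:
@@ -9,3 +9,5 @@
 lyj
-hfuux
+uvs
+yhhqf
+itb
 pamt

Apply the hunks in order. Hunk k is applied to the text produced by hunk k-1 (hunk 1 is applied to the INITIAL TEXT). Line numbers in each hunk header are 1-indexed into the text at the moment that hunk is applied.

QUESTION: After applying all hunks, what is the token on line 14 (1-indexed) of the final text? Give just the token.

Hunk 1: at line 3 remove [dhr] add [mbnx,nry] -> 11 lines: sequa pwj ykulm uklyb mbnx nry kjc lyj hfuux pamt gdv
Hunk 2: at line 2 remove [ykulm,uklyb,mbnx] add [myao,kyp] -> 10 lines: sequa pwj myao kyp nry kjc lyj hfuux pamt gdv
Hunk 3: at line 4 remove [nry] add [exff,buzd,igrrk] -> 12 lines: sequa pwj myao kyp exff buzd igrrk kjc lyj hfuux pamt gdv
Hunk 4: at line 9 remove [hfuux] add [uvs,yhhqf,itb] -> 14 lines: sequa pwj myao kyp exff buzd igrrk kjc lyj uvs yhhqf itb pamt gdv
Final line 14: gdv

Answer: gdv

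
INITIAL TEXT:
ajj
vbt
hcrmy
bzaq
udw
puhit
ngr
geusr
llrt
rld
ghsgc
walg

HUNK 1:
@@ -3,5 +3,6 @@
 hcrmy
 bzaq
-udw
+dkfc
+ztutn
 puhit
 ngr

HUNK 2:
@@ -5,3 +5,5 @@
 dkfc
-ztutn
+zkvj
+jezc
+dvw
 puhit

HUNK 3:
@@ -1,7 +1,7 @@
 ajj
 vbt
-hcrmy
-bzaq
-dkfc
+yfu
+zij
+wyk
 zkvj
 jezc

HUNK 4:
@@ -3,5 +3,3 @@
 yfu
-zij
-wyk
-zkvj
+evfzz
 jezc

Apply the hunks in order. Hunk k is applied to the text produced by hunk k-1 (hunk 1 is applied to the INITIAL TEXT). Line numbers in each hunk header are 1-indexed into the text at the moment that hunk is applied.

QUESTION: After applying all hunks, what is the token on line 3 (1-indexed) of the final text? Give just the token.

Hunk 1: at line 3 remove [udw] add [dkfc,ztutn] -> 13 lines: ajj vbt hcrmy bzaq dkfc ztutn puhit ngr geusr llrt rld ghsgc walg
Hunk 2: at line 5 remove [ztutn] add [zkvj,jezc,dvw] -> 15 lines: ajj vbt hcrmy bzaq dkfc zkvj jezc dvw puhit ngr geusr llrt rld ghsgc walg
Hunk 3: at line 1 remove [hcrmy,bzaq,dkfc] add [yfu,zij,wyk] -> 15 lines: ajj vbt yfu zij wyk zkvj jezc dvw puhit ngr geusr llrt rld ghsgc walg
Hunk 4: at line 3 remove [zij,wyk,zkvj] add [evfzz] -> 13 lines: ajj vbt yfu evfzz jezc dvw puhit ngr geusr llrt rld ghsgc walg
Final line 3: yfu

Answer: yfu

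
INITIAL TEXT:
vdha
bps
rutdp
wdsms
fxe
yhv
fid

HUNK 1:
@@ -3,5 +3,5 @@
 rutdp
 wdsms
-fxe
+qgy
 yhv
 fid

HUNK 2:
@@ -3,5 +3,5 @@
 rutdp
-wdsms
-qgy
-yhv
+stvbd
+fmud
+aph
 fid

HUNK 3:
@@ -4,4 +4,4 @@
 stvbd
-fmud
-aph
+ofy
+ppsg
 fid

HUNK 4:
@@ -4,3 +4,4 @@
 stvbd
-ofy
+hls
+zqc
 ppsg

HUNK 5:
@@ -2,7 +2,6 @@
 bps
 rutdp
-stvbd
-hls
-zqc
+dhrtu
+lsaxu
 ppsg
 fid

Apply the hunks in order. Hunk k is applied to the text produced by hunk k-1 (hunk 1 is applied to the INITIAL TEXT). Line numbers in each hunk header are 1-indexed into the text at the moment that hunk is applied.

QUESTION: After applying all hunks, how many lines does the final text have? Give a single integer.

Answer: 7

Derivation:
Hunk 1: at line 3 remove [fxe] add [qgy] -> 7 lines: vdha bps rutdp wdsms qgy yhv fid
Hunk 2: at line 3 remove [wdsms,qgy,yhv] add [stvbd,fmud,aph] -> 7 lines: vdha bps rutdp stvbd fmud aph fid
Hunk 3: at line 4 remove [fmud,aph] add [ofy,ppsg] -> 7 lines: vdha bps rutdp stvbd ofy ppsg fid
Hunk 4: at line 4 remove [ofy] add [hls,zqc] -> 8 lines: vdha bps rutdp stvbd hls zqc ppsg fid
Hunk 5: at line 2 remove [stvbd,hls,zqc] add [dhrtu,lsaxu] -> 7 lines: vdha bps rutdp dhrtu lsaxu ppsg fid
Final line count: 7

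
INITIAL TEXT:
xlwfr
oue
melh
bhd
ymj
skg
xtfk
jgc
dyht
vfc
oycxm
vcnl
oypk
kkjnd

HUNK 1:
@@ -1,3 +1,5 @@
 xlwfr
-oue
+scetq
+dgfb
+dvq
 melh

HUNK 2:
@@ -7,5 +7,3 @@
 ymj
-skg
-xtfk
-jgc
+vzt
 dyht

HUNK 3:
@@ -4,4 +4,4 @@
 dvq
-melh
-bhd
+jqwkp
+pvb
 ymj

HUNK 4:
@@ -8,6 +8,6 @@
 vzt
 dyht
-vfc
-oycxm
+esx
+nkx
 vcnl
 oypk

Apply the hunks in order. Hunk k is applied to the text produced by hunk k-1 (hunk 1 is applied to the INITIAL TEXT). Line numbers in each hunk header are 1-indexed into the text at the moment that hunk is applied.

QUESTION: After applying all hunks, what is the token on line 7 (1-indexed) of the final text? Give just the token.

Hunk 1: at line 1 remove [oue] add [scetq,dgfb,dvq] -> 16 lines: xlwfr scetq dgfb dvq melh bhd ymj skg xtfk jgc dyht vfc oycxm vcnl oypk kkjnd
Hunk 2: at line 7 remove [skg,xtfk,jgc] add [vzt] -> 14 lines: xlwfr scetq dgfb dvq melh bhd ymj vzt dyht vfc oycxm vcnl oypk kkjnd
Hunk 3: at line 4 remove [melh,bhd] add [jqwkp,pvb] -> 14 lines: xlwfr scetq dgfb dvq jqwkp pvb ymj vzt dyht vfc oycxm vcnl oypk kkjnd
Hunk 4: at line 8 remove [vfc,oycxm] add [esx,nkx] -> 14 lines: xlwfr scetq dgfb dvq jqwkp pvb ymj vzt dyht esx nkx vcnl oypk kkjnd
Final line 7: ymj

Answer: ymj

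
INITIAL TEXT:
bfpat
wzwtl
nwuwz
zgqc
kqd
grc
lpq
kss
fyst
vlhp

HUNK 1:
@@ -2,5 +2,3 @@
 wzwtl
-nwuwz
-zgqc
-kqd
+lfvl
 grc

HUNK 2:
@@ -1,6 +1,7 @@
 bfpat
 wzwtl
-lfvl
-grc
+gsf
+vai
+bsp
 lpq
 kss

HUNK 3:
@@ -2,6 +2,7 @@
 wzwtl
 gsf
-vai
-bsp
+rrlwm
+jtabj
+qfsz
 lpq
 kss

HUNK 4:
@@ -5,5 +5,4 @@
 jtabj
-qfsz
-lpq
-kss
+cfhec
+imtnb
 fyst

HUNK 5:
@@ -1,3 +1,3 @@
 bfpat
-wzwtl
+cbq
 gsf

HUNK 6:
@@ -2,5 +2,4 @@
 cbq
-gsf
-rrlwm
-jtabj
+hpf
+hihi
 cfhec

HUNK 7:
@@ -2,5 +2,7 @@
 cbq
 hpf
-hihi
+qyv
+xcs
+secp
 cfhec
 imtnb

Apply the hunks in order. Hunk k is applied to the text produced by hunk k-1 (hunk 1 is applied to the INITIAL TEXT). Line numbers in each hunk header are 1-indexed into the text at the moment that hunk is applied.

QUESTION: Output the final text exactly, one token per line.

Hunk 1: at line 2 remove [nwuwz,zgqc,kqd] add [lfvl] -> 8 lines: bfpat wzwtl lfvl grc lpq kss fyst vlhp
Hunk 2: at line 1 remove [lfvl,grc] add [gsf,vai,bsp] -> 9 lines: bfpat wzwtl gsf vai bsp lpq kss fyst vlhp
Hunk 3: at line 2 remove [vai,bsp] add [rrlwm,jtabj,qfsz] -> 10 lines: bfpat wzwtl gsf rrlwm jtabj qfsz lpq kss fyst vlhp
Hunk 4: at line 5 remove [qfsz,lpq,kss] add [cfhec,imtnb] -> 9 lines: bfpat wzwtl gsf rrlwm jtabj cfhec imtnb fyst vlhp
Hunk 5: at line 1 remove [wzwtl] add [cbq] -> 9 lines: bfpat cbq gsf rrlwm jtabj cfhec imtnb fyst vlhp
Hunk 6: at line 2 remove [gsf,rrlwm,jtabj] add [hpf,hihi] -> 8 lines: bfpat cbq hpf hihi cfhec imtnb fyst vlhp
Hunk 7: at line 2 remove [hihi] add [qyv,xcs,secp] -> 10 lines: bfpat cbq hpf qyv xcs secp cfhec imtnb fyst vlhp

Answer: bfpat
cbq
hpf
qyv
xcs
secp
cfhec
imtnb
fyst
vlhp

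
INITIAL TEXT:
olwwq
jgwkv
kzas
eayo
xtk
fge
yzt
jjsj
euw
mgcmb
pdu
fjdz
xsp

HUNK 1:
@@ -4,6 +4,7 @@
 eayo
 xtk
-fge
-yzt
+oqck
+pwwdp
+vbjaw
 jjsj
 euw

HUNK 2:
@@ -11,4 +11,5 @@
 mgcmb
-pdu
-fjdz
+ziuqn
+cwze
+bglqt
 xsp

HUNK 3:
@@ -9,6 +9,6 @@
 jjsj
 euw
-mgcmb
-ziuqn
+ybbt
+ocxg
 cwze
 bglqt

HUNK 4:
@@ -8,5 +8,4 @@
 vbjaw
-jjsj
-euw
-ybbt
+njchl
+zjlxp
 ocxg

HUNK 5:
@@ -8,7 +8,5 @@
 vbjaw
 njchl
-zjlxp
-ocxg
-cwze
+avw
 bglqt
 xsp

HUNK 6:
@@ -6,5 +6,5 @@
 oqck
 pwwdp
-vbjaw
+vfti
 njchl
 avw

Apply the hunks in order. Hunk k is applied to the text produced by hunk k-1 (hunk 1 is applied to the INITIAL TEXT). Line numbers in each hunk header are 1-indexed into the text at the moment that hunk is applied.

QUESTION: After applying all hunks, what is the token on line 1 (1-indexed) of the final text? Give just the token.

Answer: olwwq

Derivation:
Hunk 1: at line 4 remove [fge,yzt] add [oqck,pwwdp,vbjaw] -> 14 lines: olwwq jgwkv kzas eayo xtk oqck pwwdp vbjaw jjsj euw mgcmb pdu fjdz xsp
Hunk 2: at line 11 remove [pdu,fjdz] add [ziuqn,cwze,bglqt] -> 15 lines: olwwq jgwkv kzas eayo xtk oqck pwwdp vbjaw jjsj euw mgcmb ziuqn cwze bglqt xsp
Hunk 3: at line 9 remove [mgcmb,ziuqn] add [ybbt,ocxg] -> 15 lines: olwwq jgwkv kzas eayo xtk oqck pwwdp vbjaw jjsj euw ybbt ocxg cwze bglqt xsp
Hunk 4: at line 8 remove [jjsj,euw,ybbt] add [njchl,zjlxp] -> 14 lines: olwwq jgwkv kzas eayo xtk oqck pwwdp vbjaw njchl zjlxp ocxg cwze bglqt xsp
Hunk 5: at line 8 remove [zjlxp,ocxg,cwze] add [avw] -> 12 lines: olwwq jgwkv kzas eayo xtk oqck pwwdp vbjaw njchl avw bglqt xsp
Hunk 6: at line 6 remove [vbjaw] add [vfti] -> 12 lines: olwwq jgwkv kzas eayo xtk oqck pwwdp vfti njchl avw bglqt xsp
Final line 1: olwwq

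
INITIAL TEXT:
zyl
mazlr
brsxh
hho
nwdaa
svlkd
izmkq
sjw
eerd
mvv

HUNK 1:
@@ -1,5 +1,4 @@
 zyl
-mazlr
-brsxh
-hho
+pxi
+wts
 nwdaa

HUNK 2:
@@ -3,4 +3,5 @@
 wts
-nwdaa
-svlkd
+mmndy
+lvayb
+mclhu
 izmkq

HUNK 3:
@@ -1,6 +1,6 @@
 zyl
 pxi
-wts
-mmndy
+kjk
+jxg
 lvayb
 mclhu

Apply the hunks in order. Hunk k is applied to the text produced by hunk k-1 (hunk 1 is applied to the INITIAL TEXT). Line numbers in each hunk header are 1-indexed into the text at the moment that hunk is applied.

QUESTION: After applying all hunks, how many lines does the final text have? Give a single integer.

Hunk 1: at line 1 remove [mazlr,brsxh,hho] add [pxi,wts] -> 9 lines: zyl pxi wts nwdaa svlkd izmkq sjw eerd mvv
Hunk 2: at line 3 remove [nwdaa,svlkd] add [mmndy,lvayb,mclhu] -> 10 lines: zyl pxi wts mmndy lvayb mclhu izmkq sjw eerd mvv
Hunk 3: at line 1 remove [wts,mmndy] add [kjk,jxg] -> 10 lines: zyl pxi kjk jxg lvayb mclhu izmkq sjw eerd mvv
Final line count: 10

Answer: 10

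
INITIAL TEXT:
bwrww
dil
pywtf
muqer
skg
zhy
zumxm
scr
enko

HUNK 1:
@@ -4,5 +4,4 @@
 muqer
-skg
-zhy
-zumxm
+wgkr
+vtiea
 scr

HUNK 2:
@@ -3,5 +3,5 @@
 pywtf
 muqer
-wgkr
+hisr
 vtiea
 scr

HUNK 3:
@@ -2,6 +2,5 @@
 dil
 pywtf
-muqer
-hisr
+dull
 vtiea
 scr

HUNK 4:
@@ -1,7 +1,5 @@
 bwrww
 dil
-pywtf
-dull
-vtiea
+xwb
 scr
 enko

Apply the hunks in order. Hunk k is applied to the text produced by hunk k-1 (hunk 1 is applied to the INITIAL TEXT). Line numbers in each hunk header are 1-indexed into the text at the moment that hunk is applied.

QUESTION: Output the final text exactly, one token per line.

Answer: bwrww
dil
xwb
scr
enko

Derivation:
Hunk 1: at line 4 remove [skg,zhy,zumxm] add [wgkr,vtiea] -> 8 lines: bwrww dil pywtf muqer wgkr vtiea scr enko
Hunk 2: at line 3 remove [wgkr] add [hisr] -> 8 lines: bwrww dil pywtf muqer hisr vtiea scr enko
Hunk 3: at line 2 remove [muqer,hisr] add [dull] -> 7 lines: bwrww dil pywtf dull vtiea scr enko
Hunk 4: at line 1 remove [pywtf,dull,vtiea] add [xwb] -> 5 lines: bwrww dil xwb scr enko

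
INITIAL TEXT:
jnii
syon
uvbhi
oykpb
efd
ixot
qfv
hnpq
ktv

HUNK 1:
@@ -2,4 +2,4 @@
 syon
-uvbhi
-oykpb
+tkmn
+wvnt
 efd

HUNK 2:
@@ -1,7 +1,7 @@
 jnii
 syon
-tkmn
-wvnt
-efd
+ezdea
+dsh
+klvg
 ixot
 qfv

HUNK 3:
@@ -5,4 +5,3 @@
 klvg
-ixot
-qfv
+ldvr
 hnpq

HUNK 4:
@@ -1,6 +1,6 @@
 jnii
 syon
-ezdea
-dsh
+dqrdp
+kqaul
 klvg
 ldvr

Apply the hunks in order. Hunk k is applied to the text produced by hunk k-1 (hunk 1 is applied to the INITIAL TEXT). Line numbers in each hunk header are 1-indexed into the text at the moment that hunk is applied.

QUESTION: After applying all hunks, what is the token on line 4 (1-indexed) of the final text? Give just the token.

Hunk 1: at line 2 remove [uvbhi,oykpb] add [tkmn,wvnt] -> 9 lines: jnii syon tkmn wvnt efd ixot qfv hnpq ktv
Hunk 2: at line 1 remove [tkmn,wvnt,efd] add [ezdea,dsh,klvg] -> 9 lines: jnii syon ezdea dsh klvg ixot qfv hnpq ktv
Hunk 3: at line 5 remove [ixot,qfv] add [ldvr] -> 8 lines: jnii syon ezdea dsh klvg ldvr hnpq ktv
Hunk 4: at line 1 remove [ezdea,dsh] add [dqrdp,kqaul] -> 8 lines: jnii syon dqrdp kqaul klvg ldvr hnpq ktv
Final line 4: kqaul

Answer: kqaul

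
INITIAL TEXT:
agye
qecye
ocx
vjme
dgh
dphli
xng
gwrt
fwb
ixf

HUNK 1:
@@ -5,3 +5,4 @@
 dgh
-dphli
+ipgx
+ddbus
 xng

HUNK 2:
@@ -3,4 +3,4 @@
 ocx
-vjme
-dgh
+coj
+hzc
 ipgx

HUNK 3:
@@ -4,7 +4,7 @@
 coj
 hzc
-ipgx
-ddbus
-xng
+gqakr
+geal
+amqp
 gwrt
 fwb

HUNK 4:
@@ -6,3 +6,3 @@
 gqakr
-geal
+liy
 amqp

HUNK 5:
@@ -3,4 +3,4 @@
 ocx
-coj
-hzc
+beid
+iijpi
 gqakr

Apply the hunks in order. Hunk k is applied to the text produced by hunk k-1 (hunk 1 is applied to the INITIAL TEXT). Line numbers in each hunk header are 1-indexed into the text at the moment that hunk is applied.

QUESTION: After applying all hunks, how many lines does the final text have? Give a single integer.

Hunk 1: at line 5 remove [dphli] add [ipgx,ddbus] -> 11 lines: agye qecye ocx vjme dgh ipgx ddbus xng gwrt fwb ixf
Hunk 2: at line 3 remove [vjme,dgh] add [coj,hzc] -> 11 lines: agye qecye ocx coj hzc ipgx ddbus xng gwrt fwb ixf
Hunk 3: at line 4 remove [ipgx,ddbus,xng] add [gqakr,geal,amqp] -> 11 lines: agye qecye ocx coj hzc gqakr geal amqp gwrt fwb ixf
Hunk 4: at line 6 remove [geal] add [liy] -> 11 lines: agye qecye ocx coj hzc gqakr liy amqp gwrt fwb ixf
Hunk 5: at line 3 remove [coj,hzc] add [beid,iijpi] -> 11 lines: agye qecye ocx beid iijpi gqakr liy amqp gwrt fwb ixf
Final line count: 11

Answer: 11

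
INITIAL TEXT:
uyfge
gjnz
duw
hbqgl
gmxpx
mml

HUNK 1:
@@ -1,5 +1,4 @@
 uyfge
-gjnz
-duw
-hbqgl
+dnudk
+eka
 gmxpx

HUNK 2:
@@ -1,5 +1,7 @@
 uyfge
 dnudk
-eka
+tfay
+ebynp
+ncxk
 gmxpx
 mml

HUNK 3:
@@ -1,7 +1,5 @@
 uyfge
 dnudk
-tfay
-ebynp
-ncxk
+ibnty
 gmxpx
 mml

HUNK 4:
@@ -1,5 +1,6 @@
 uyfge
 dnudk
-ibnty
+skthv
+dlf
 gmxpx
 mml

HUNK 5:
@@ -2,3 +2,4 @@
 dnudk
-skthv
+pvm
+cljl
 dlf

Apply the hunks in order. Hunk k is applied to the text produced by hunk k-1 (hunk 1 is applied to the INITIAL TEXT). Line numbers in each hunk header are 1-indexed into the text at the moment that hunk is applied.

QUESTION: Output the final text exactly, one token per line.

Hunk 1: at line 1 remove [gjnz,duw,hbqgl] add [dnudk,eka] -> 5 lines: uyfge dnudk eka gmxpx mml
Hunk 2: at line 1 remove [eka] add [tfay,ebynp,ncxk] -> 7 lines: uyfge dnudk tfay ebynp ncxk gmxpx mml
Hunk 3: at line 1 remove [tfay,ebynp,ncxk] add [ibnty] -> 5 lines: uyfge dnudk ibnty gmxpx mml
Hunk 4: at line 1 remove [ibnty] add [skthv,dlf] -> 6 lines: uyfge dnudk skthv dlf gmxpx mml
Hunk 5: at line 2 remove [skthv] add [pvm,cljl] -> 7 lines: uyfge dnudk pvm cljl dlf gmxpx mml

Answer: uyfge
dnudk
pvm
cljl
dlf
gmxpx
mml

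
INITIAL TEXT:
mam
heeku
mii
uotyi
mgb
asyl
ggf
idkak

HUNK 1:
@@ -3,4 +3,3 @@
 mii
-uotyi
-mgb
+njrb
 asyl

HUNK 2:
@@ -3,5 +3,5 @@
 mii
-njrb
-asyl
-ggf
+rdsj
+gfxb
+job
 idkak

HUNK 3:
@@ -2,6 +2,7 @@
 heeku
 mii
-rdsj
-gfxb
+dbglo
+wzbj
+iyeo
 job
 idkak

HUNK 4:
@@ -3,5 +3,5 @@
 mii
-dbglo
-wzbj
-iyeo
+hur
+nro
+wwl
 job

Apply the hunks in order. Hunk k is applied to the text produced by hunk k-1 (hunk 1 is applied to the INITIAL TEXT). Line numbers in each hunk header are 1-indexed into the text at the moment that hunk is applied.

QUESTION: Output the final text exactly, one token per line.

Answer: mam
heeku
mii
hur
nro
wwl
job
idkak

Derivation:
Hunk 1: at line 3 remove [uotyi,mgb] add [njrb] -> 7 lines: mam heeku mii njrb asyl ggf idkak
Hunk 2: at line 3 remove [njrb,asyl,ggf] add [rdsj,gfxb,job] -> 7 lines: mam heeku mii rdsj gfxb job idkak
Hunk 3: at line 2 remove [rdsj,gfxb] add [dbglo,wzbj,iyeo] -> 8 lines: mam heeku mii dbglo wzbj iyeo job idkak
Hunk 4: at line 3 remove [dbglo,wzbj,iyeo] add [hur,nro,wwl] -> 8 lines: mam heeku mii hur nro wwl job idkak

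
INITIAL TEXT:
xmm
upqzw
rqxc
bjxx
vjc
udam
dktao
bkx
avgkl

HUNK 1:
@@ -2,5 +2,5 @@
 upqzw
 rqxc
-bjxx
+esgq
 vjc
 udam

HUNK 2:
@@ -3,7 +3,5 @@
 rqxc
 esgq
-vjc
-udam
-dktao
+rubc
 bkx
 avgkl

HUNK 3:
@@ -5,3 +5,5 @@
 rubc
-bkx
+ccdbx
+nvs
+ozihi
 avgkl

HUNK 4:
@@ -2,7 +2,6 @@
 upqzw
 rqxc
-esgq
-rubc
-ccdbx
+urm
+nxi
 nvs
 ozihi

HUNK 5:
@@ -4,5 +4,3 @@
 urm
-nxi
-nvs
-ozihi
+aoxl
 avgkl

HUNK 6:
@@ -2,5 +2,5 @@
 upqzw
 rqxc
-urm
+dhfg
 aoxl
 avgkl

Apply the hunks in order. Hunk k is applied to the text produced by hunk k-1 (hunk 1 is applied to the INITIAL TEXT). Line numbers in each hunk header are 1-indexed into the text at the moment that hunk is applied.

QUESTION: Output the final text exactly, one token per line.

Hunk 1: at line 2 remove [bjxx] add [esgq] -> 9 lines: xmm upqzw rqxc esgq vjc udam dktao bkx avgkl
Hunk 2: at line 3 remove [vjc,udam,dktao] add [rubc] -> 7 lines: xmm upqzw rqxc esgq rubc bkx avgkl
Hunk 3: at line 5 remove [bkx] add [ccdbx,nvs,ozihi] -> 9 lines: xmm upqzw rqxc esgq rubc ccdbx nvs ozihi avgkl
Hunk 4: at line 2 remove [esgq,rubc,ccdbx] add [urm,nxi] -> 8 lines: xmm upqzw rqxc urm nxi nvs ozihi avgkl
Hunk 5: at line 4 remove [nxi,nvs,ozihi] add [aoxl] -> 6 lines: xmm upqzw rqxc urm aoxl avgkl
Hunk 6: at line 2 remove [urm] add [dhfg] -> 6 lines: xmm upqzw rqxc dhfg aoxl avgkl

Answer: xmm
upqzw
rqxc
dhfg
aoxl
avgkl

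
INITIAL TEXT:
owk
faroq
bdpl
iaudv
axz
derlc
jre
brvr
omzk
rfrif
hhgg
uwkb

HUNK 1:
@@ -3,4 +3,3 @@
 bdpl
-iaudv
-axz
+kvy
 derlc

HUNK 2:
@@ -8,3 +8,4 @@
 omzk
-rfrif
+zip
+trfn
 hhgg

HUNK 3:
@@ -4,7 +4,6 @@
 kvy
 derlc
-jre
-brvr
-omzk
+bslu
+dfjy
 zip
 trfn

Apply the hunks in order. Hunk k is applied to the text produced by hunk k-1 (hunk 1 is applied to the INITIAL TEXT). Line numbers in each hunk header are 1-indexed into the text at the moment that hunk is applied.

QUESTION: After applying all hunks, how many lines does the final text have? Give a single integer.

Answer: 11

Derivation:
Hunk 1: at line 3 remove [iaudv,axz] add [kvy] -> 11 lines: owk faroq bdpl kvy derlc jre brvr omzk rfrif hhgg uwkb
Hunk 2: at line 8 remove [rfrif] add [zip,trfn] -> 12 lines: owk faroq bdpl kvy derlc jre brvr omzk zip trfn hhgg uwkb
Hunk 3: at line 4 remove [jre,brvr,omzk] add [bslu,dfjy] -> 11 lines: owk faroq bdpl kvy derlc bslu dfjy zip trfn hhgg uwkb
Final line count: 11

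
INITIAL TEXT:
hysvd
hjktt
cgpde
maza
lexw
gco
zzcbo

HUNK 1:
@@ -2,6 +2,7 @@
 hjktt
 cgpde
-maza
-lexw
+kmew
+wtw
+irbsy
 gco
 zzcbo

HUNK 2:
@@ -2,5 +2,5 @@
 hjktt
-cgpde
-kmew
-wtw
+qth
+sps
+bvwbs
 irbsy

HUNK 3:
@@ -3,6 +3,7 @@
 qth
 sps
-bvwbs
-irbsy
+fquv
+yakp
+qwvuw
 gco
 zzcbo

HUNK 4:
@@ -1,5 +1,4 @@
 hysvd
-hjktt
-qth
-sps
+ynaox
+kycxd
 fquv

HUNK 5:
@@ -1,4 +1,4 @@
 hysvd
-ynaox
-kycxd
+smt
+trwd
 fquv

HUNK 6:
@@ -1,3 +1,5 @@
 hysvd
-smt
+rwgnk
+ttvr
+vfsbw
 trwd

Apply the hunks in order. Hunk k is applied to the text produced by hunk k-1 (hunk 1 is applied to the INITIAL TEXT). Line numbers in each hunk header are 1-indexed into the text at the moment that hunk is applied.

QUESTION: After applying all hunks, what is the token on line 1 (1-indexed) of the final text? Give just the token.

Answer: hysvd

Derivation:
Hunk 1: at line 2 remove [maza,lexw] add [kmew,wtw,irbsy] -> 8 lines: hysvd hjktt cgpde kmew wtw irbsy gco zzcbo
Hunk 2: at line 2 remove [cgpde,kmew,wtw] add [qth,sps,bvwbs] -> 8 lines: hysvd hjktt qth sps bvwbs irbsy gco zzcbo
Hunk 3: at line 3 remove [bvwbs,irbsy] add [fquv,yakp,qwvuw] -> 9 lines: hysvd hjktt qth sps fquv yakp qwvuw gco zzcbo
Hunk 4: at line 1 remove [hjktt,qth,sps] add [ynaox,kycxd] -> 8 lines: hysvd ynaox kycxd fquv yakp qwvuw gco zzcbo
Hunk 5: at line 1 remove [ynaox,kycxd] add [smt,trwd] -> 8 lines: hysvd smt trwd fquv yakp qwvuw gco zzcbo
Hunk 6: at line 1 remove [smt] add [rwgnk,ttvr,vfsbw] -> 10 lines: hysvd rwgnk ttvr vfsbw trwd fquv yakp qwvuw gco zzcbo
Final line 1: hysvd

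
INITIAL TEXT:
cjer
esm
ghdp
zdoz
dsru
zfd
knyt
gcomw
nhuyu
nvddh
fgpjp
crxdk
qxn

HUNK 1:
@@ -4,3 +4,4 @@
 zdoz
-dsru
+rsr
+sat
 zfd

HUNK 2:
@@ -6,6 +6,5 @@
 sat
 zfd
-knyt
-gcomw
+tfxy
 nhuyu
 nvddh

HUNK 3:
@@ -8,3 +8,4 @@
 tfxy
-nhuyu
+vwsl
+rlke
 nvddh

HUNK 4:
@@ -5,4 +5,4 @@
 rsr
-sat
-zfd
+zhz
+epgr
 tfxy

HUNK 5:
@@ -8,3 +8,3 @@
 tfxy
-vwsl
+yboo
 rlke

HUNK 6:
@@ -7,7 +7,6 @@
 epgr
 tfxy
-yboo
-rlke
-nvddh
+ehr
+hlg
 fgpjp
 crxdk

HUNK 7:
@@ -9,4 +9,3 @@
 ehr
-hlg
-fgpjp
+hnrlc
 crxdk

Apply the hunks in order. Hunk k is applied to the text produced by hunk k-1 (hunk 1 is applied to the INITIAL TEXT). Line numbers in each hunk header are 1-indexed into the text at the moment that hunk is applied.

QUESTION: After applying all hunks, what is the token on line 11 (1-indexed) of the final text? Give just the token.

Hunk 1: at line 4 remove [dsru] add [rsr,sat] -> 14 lines: cjer esm ghdp zdoz rsr sat zfd knyt gcomw nhuyu nvddh fgpjp crxdk qxn
Hunk 2: at line 6 remove [knyt,gcomw] add [tfxy] -> 13 lines: cjer esm ghdp zdoz rsr sat zfd tfxy nhuyu nvddh fgpjp crxdk qxn
Hunk 3: at line 8 remove [nhuyu] add [vwsl,rlke] -> 14 lines: cjer esm ghdp zdoz rsr sat zfd tfxy vwsl rlke nvddh fgpjp crxdk qxn
Hunk 4: at line 5 remove [sat,zfd] add [zhz,epgr] -> 14 lines: cjer esm ghdp zdoz rsr zhz epgr tfxy vwsl rlke nvddh fgpjp crxdk qxn
Hunk 5: at line 8 remove [vwsl] add [yboo] -> 14 lines: cjer esm ghdp zdoz rsr zhz epgr tfxy yboo rlke nvddh fgpjp crxdk qxn
Hunk 6: at line 7 remove [yboo,rlke,nvddh] add [ehr,hlg] -> 13 lines: cjer esm ghdp zdoz rsr zhz epgr tfxy ehr hlg fgpjp crxdk qxn
Hunk 7: at line 9 remove [hlg,fgpjp] add [hnrlc] -> 12 lines: cjer esm ghdp zdoz rsr zhz epgr tfxy ehr hnrlc crxdk qxn
Final line 11: crxdk

Answer: crxdk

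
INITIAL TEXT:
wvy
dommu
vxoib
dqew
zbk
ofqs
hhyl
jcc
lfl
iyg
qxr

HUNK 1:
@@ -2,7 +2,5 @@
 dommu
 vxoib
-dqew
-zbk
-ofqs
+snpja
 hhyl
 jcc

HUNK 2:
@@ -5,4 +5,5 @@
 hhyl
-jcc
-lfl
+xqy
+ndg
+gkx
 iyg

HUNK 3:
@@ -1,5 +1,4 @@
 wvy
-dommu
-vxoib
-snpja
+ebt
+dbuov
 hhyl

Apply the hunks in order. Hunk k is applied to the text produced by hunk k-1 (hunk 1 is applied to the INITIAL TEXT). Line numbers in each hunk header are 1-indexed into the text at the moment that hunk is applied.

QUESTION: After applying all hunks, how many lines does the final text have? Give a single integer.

Answer: 9

Derivation:
Hunk 1: at line 2 remove [dqew,zbk,ofqs] add [snpja] -> 9 lines: wvy dommu vxoib snpja hhyl jcc lfl iyg qxr
Hunk 2: at line 5 remove [jcc,lfl] add [xqy,ndg,gkx] -> 10 lines: wvy dommu vxoib snpja hhyl xqy ndg gkx iyg qxr
Hunk 3: at line 1 remove [dommu,vxoib,snpja] add [ebt,dbuov] -> 9 lines: wvy ebt dbuov hhyl xqy ndg gkx iyg qxr
Final line count: 9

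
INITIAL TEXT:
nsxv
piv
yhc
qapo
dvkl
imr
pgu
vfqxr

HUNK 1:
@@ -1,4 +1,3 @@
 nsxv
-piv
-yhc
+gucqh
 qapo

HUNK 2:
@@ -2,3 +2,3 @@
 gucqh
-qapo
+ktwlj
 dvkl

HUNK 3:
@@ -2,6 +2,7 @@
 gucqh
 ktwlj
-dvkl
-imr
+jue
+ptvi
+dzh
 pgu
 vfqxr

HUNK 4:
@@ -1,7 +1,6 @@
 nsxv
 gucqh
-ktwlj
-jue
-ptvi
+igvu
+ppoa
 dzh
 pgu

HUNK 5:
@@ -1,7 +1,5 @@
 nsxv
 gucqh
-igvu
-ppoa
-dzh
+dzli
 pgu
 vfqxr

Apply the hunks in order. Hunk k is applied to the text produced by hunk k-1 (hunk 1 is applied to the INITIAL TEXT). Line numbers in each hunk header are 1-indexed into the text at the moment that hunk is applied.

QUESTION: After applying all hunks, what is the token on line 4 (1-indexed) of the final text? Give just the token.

Hunk 1: at line 1 remove [piv,yhc] add [gucqh] -> 7 lines: nsxv gucqh qapo dvkl imr pgu vfqxr
Hunk 2: at line 2 remove [qapo] add [ktwlj] -> 7 lines: nsxv gucqh ktwlj dvkl imr pgu vfqxr
Hunk 3: at line 2 remove [dvkl,imr] add [jue,ptvi,dzh] -> 8 lines: nsxv gucqh ktwlj jue ptvi dzh pgu vfqxr
Hunk 4: at line 1 remove [ktwlj,jue,ptvi] add [igvu,ppoa] -> 7 lines: nsxv gucqh igvu ppoa dzh pgu vfqxr
Hunk 5: at line 1 remove [igvu,ppoa,dzh] add [dzli] -> 5 lines: nsxv gucqh dzli pgu vfqxr
Final line 4: pgu

Answer: pgu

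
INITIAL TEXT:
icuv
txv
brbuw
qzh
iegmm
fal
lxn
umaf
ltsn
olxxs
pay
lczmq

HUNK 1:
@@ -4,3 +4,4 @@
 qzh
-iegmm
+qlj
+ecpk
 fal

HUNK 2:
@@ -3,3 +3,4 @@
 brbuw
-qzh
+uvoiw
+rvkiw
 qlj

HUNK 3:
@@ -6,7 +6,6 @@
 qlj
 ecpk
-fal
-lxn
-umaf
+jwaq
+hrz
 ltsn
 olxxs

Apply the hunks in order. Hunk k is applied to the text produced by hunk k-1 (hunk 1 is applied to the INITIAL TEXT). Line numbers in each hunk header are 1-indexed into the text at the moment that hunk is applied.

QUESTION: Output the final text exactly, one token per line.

Answer: icuv
txv
brbuw
uvoiw
rvkiw
qlj
ecpk
jwaq
hrz
ltsn
olxxs
pay
lczmq

Derivation:
Hunk 1: at line 4 remove [iegmm] add [qlj,ecpk] -> 13 lines: icuv txv brbuw qzh qlj ecpk fal lxn umaf ltsn olxxs pay lczmq
Hunk 2: at line 3 remove [qzh] add [uvoiw,rvkiw] -> 14 lines: icuv txv brbuw uvoiw rvkiw qlj ecpk fal lxn umaf ltsn olxxs pay lczmq
Hunk 3: at line 6 remove [fal,lxn,umaf] add [jwaq,hrz] -> 13 lines: icuv txv brbuw uvoiw rvkiw qlj ecpk jwaq hrz ltsn olxxs pay lczmq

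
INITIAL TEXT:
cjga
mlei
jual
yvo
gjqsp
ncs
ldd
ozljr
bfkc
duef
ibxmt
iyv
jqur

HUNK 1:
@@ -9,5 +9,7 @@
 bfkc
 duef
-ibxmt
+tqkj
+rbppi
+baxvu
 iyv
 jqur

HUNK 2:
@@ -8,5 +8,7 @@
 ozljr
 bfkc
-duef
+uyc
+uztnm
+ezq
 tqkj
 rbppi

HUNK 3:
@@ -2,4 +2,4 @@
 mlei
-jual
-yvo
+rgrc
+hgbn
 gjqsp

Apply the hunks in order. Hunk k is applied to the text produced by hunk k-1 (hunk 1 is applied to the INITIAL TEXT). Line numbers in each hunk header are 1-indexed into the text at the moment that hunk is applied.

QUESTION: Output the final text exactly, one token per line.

Answer: cjga
mlei
rgrc
hgbn
gjqsp
ncs
ldd
ozljr
bfkc
uyc
uztnm
ezq
tqkj
rbppi
baxvu
iyv
jqur

Derivation:
Hunk 1: at line 9 remove [ibxmt] add [tqkj,rbppi,baxvu] -> 15 lines: cjga mlei jual yvo gjqsp ncs ldd ozljr bfkc duef tqkj rbppi baxvu iyv jqur
Hunk 2: at line 8 remove [duef] add [uyc,uztnm,ezq] -> 17 lines: cjga mlei jual yvo gjqsp ncs ldd ozljr bfkc uyc uztnm ezq tqkj rbppi baxvu iyv jqur
Hunk 3: at line 2 remove [jual,yvo] add [rgrc,hgbn] -> 17 lines: cjga mlei rgrc hgbn gjqsp ncs ldd ozljr bfkc uyc uztnm ezq tqkj rbppi baxvu iyv jqur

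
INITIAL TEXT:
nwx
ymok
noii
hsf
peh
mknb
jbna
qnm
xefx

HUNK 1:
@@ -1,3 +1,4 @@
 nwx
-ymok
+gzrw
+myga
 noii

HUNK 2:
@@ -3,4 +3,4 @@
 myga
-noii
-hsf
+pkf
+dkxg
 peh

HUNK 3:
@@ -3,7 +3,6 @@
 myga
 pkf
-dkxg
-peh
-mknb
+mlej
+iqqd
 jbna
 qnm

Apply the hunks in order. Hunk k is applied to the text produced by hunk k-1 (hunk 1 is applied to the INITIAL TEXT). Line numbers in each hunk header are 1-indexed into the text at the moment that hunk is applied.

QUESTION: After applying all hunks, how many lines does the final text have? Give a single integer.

Hunk 1: at line 1 remove [ymok] add [gzrw,myga] -> 10 lines: nwx gzrw myga noii hsf peh mknb jbna qnm xefx
Hunk 2: at line 3 remove [noii,hsf] add [pkf,dkxg] -> 10 lines: nwx gzrw myga pkf dkxg peh mknb jbna qnm xefx
Hunk 3: at line 3 remove [dkxg,peh,mknb] add [mlej,iqqd] -> 9 lines: nwx gzrw myga pkf mlej iqqd jbna qnm xefx
Final line count: 9

Answer: 9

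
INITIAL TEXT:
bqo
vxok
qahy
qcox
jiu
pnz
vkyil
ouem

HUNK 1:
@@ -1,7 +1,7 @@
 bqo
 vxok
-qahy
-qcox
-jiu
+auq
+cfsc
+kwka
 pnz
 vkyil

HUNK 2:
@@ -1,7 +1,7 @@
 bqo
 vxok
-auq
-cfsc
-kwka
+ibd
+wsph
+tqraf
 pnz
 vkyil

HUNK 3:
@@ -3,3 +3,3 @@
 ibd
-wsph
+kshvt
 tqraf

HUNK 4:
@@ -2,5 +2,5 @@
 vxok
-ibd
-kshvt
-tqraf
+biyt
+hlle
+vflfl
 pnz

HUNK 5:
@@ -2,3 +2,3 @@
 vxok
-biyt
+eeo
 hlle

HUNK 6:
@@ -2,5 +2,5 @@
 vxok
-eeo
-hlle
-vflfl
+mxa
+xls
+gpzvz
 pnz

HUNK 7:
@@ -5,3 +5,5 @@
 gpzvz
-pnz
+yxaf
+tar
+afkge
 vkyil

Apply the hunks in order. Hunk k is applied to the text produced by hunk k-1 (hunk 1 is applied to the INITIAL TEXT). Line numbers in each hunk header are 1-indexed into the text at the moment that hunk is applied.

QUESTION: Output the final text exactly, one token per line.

Hunk 1: at line 1 remove [qahy,qcox,jiu] add [auq,cfsc,kwka] -> 8 lines: bqo vxok auq cfsc kwka pnz vkyil ouem
Hunk 2: at line 1 remove [auq,cfsc,kwka] add [ibd,wsph,tqraf] -> 8 lines: bqo vxok ibd wsph tqraf pnz vkyil ouem
Hunk 3: at line 3 remove [wsph] add [kshvt] -> 8 lines: bqo vxok ibd kshvt tqraf pnz vkyil ouem
Hunk 4: at line 2 remove [ibd,kshvt,tqraf] add [biyt,hlle,vflfl] -> 8 lines: bqo vxok biyt hlle vflfl pnz vkyil ouem
Hunk 5: at line 2 remove [biyt] add [eeo] -> 8 lines: bqo vxok eeo hlle vflfl pnz vkyil ouem
Hunk 6: at line 2 remove [eeo,hlle,vflfl] add [mxa,xls,gpzvz] -> 8 lines: bqo vxok mxa xls gpzvz pnz vkyil ouem
Hunk 7: at line 5 remove [pnz] add [yxaf,tar,afkge] -> 10 lines: bqo vxok mxa xls gpzvz yxaf tar afkge vkyil ouem

Answer: bqo
vxok
mxa
xls
gpzvz
yxaf
tar
afkge
vkyil
ouem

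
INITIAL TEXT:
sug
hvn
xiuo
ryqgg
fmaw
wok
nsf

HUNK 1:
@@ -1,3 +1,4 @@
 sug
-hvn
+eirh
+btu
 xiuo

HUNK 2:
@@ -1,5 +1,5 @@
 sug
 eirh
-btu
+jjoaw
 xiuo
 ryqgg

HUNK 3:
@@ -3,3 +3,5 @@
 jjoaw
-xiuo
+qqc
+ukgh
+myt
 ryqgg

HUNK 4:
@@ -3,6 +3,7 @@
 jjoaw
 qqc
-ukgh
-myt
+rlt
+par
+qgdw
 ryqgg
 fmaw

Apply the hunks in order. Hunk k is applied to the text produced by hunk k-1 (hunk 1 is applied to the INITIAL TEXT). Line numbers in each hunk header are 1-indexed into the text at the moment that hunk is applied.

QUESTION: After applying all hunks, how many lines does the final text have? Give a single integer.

Hunk 1: at line 1 remove [hvn] add [eirh,btu] -> 8 lines: sug eirh btu xiuo ryqgg fmaw wok nsf
Hunk 2: at line 1 remove [btu] add [jjoaw] -> 8 lines: sug eirh jjoaw xiuo ryqgg fmaw wok nsf
Hunk 3: at line 3 remove [xiuo] add [qqc,ukgh,myt] -> 10 lines: sug eirh jjoaw qqc ukgh myt ryqgg fmaw wok nsf
Hunk 4: at line 3 remove [ukgh,myt] add [rlt,par,qgdw] -> 11 lines: sug eirh jjoaw qqc rlt par qgdw ryqgg fmaw wok nsf
Final line count: 11

Answer: 11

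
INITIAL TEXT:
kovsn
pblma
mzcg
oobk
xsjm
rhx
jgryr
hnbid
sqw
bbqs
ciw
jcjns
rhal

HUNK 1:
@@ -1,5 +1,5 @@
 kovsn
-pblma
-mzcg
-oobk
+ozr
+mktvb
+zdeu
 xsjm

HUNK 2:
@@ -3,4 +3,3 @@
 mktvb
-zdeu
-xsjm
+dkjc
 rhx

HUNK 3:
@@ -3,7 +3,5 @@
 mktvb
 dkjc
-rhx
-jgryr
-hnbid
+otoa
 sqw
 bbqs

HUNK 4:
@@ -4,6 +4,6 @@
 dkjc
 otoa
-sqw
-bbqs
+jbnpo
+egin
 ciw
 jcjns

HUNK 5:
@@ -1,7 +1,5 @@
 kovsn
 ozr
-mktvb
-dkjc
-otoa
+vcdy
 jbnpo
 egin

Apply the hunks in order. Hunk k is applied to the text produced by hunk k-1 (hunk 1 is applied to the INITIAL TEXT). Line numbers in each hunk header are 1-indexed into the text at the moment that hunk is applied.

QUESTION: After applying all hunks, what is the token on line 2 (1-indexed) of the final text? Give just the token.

Hunk 1: at line 1 remove [pblma,mzcg,oobk] add [ozr,mktvb,zdeu] -> 13 lines: kovsn ozr mktvb zdeu xsjm rhx jgryr hnbid sqw bbqs ciw jcjns rhal
Hunk 2: at line 3 remove [zdeu,xsjm] add [dkjc] -> 12 lines: kovsn ozr mktvb dkjc rhx jgryr hnbid sqw bbqs ciw jcjns rhal
Hunk 3: at line 3 remove [rhx,jgryr,hnbid] add [otoa] -> 10 lines: kovsn ozr mktvb dkjc otoa sqw bbqs ciw jcjns rhal
Hunk 4: at line 4 remove [sqw,bbqs] add [jbnpo,egin] -> 10 lines: kovsn ozr mktvb dkjc otoa jbnpo egin ciw jcjns rhal
Hunk 5: at line 1 remove [mktvb,dkjc,otoa] add [vcdy] -> 8 lines: kovsn ozr vcdy jbnpo egin ciw jcjns rhal
Final line 2: ozr

Answer: ozr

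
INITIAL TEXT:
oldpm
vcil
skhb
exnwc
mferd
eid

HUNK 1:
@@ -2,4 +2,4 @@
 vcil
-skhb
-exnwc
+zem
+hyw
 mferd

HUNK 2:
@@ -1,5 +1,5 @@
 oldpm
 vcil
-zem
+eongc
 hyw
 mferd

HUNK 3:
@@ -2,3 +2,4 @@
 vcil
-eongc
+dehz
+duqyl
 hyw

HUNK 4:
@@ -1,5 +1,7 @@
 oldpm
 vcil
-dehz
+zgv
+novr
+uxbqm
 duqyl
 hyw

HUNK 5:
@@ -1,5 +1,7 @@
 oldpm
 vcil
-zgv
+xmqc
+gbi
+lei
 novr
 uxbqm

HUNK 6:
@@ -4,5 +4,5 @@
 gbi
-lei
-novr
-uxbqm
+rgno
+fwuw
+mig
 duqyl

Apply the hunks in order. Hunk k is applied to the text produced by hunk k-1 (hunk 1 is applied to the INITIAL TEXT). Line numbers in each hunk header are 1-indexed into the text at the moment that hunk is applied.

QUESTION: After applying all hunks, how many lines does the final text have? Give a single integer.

Hunk 1: at line 2 remove [skhb,exnwc] add [zem,hyw] -> 6 lines: oldpm vcil zem hyw mferd eid
Hunk 2: at line 1 remove [zem] add [eongc] -> 6 lines: oldpm vcil eongc hyw mferd eid
Hunk 3: at line 2 remove [eongc] add [dehz,duqyl] -> 7 lines: oldpm vcil dehz duqyl hyw mferd eid
Hunk 4: at line 1 remove [dehz] add [zgv,novr,uxbqm] -> 9 lines: oldpm vcil zgv novr uxbqm duqyl hyw mferd eid
Hunk 5: at line 1 remove [zgv] add [xmqc,gbi,lei] -> 11 lines: oldpm vcil xmqc gbi lei novr uxbqm duqyl hyw mferd eid
Hunk 6: at line 4 remove [lei,novr,uxbqm] add [rgno,fwuw,mig] -> 11 lines: oldpm vcil xmqc gbi rgno fwuw mig duqyl hyw mferd eid
Final line count: 11

Answer: 11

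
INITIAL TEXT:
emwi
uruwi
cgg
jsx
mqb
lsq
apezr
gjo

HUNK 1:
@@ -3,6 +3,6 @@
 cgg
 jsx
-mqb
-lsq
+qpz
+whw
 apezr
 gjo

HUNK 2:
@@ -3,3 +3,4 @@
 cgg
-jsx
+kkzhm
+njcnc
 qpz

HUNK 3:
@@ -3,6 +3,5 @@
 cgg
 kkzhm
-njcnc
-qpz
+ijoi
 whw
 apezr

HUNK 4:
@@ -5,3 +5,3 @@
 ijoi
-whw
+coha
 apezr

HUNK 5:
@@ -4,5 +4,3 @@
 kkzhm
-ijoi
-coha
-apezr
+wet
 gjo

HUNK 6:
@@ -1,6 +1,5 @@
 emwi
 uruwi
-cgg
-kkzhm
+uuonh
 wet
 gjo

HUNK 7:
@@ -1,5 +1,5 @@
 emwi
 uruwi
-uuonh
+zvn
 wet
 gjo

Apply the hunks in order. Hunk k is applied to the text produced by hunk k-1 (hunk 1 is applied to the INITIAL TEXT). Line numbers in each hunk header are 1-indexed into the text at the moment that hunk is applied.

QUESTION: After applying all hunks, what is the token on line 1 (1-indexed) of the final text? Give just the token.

Answer: emwi

Derivation:
Hunk 1: at line 3 remove [mqb,lsq] add [qpz,whw] -> 8 lines: emwi uruwi cgg jsx qpz whw apezr gjo
Hunk 2: at line 3 remove [jsx] add [kkzhm,njcnc] -> 9 lines: emwi uruwi cgg kkzhm njcnc qpz whw apezr gjo
Hunk 3: at line 3 remove [njcnc,qpz] add [ijoi] -> 8 lines: emwi uruwi cgg kkzhm ijoi whw apezr gjo
Hunk 4: at line 5 remove [whw] add [coha] -> 8 lines: emwi uruwi cgg kkzhm ijoi coha apezr gjo
Hunk 5: at line 4 remove [ijoi,coha,apezr] add [wet] -> 6 lines: emwi uruwi cgg kkzhm wet gjo
Hunk 6: at line 1 remove [cgg,kkzhm] add [uuonh] -> 5 lines: emwi uruwi uuonh wet gjo
Hunk 7: at line 1 remove [uuonh] add [zvn] -> 5 lines: emwi uruwi zvn wet gjo
Final line 1: emwi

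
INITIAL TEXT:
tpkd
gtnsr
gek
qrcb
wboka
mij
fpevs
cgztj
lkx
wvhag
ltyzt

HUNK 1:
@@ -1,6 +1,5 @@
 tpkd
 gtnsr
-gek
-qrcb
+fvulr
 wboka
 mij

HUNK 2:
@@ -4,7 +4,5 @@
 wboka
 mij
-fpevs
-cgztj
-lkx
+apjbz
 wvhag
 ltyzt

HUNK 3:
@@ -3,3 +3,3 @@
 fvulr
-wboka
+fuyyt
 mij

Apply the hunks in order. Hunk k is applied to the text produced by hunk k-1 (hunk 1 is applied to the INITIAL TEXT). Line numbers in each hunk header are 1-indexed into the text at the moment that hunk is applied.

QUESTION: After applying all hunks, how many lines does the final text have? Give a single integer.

Hunk 1: at line 1 remove [gek,qrcb] add [fvulr] -> 10 lines: tpkd gtnsr fvulr wboka mij fpevs cgztj lkx wvhag ltyzt
Hunk 2: at line 4 remove [fpevs,cgztj,lkx] add [apjbz] -> 8 lines: tpkd gtnsr fvulr wboka mij apjbz wvhag ltyzt
Hunk 3: at line 3 remove [wboka] add [fuyyt] -> 8 lines: tpkd gtnsr fvulr fuyyt mij apjbz wvhag ltyzt
Final line count: 8

Answer: 8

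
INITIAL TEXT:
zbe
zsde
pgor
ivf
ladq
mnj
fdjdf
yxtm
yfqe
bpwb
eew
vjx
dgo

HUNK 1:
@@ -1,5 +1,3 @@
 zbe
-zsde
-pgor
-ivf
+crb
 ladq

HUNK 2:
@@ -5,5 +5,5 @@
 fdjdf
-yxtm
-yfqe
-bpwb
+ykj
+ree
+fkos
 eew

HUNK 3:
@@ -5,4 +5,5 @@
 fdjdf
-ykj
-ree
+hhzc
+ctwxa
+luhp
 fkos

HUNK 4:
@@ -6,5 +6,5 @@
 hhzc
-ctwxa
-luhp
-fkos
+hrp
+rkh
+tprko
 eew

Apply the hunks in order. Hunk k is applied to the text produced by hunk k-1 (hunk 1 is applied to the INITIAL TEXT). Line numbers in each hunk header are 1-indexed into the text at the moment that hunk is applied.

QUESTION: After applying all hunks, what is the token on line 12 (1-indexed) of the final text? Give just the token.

Hunk 1: at line 1 remove [zsde,pgor,ivf] add [crb] -> 11 lines: zbe crb ladq mnj fdjdf yxtm yfqe bpwb eew vjx dgo
Hunk 2: at line 5 remove [yxtm,yfqe,bpwb] add [ykj,ree,fkos] -> 11 lines: zbe crb ladq mnj fdjdf ykj ree fkos eew vjx dgo
Hunk 3: at line 5 remove [ykj,ree] add [hhzc,ctwxa,luhp] -> 12 lines: zbe crb ladq mnj fdjdf hhzc ctwxa luhp fkos eew vjx dgo
Hunk 4: at line 6 remove [ctwxa,luhp,fkos] add [hrp,rkh,tprko] -> 12 lines: zbe crb ladq mnj fdjdf hhzc hrp rkh tprko eew vjx dgo
Final line 12: dgo

Answer: dgo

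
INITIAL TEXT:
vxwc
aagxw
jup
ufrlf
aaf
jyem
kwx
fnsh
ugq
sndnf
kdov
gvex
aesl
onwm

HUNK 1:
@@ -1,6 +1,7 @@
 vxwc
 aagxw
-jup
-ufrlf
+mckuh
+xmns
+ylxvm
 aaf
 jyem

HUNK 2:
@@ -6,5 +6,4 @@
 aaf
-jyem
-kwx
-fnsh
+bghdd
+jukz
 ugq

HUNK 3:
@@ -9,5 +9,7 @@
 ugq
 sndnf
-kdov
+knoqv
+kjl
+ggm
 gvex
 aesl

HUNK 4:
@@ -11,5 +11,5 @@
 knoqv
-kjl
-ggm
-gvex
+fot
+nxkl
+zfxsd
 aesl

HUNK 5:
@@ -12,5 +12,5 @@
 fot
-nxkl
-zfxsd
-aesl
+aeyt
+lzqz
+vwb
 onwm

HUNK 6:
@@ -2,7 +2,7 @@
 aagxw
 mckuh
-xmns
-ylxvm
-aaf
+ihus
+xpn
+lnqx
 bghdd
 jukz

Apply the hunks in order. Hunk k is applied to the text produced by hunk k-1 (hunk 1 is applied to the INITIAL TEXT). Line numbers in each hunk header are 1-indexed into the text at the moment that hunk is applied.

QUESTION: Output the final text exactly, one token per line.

Hunk 1: at line 1 remove [jup,ufrlf] add [mckuh,xmns,ylxvm] -> 15 lines: vxwc aagxw mckuh xmns ylxvm aaf jyem kwx fnsh ugq sndnf kdov gvex aesl onwm
Hunk 2: at line 6 remove [jyem,kwx,fnsh] add [bghdd,jukz] -> 14 lines: vxwc aagxw mckuh xmns ylxvm aaf bghdd jukz ugq sndnf kdov gvex aesl onwm
Hunk 3: at line 9 remove [kdov] add [knoqv,kjl,ggm] -> 16 lines: vxwc aagxw mckuh xmns ylxvm aaf bghdd jukz ugq sndnf knoqv kjl ggm gvex aesl onwm
Hunk 4: at line 11 remove [kjl,ggm,gvex] add [fot,nxkl,zfxsd] -> 16 lines: vxwc aagxw mckuh xmns ylxvm aaf bghdd jukz ugq sndnf knoqv fot nxkl zfxsd aesl onwm
Hunk 5: at line 12 remove [nxkl,zfxsd,aesl] add [aeyt,lzqz,vwb] -> 16 lines: vxwc aagxw mckuh xmns ylxvm aaf bghdd jukz ugq sndnf knoqv fot aeyt lzqz vwb onwm
Hunk 6: at line 2 remove [xmns,ylxvm,aaf] add [ihus,xpn,lnqx] -> 16 lines: vxwc aagxw mckuh ihus xpn lnqx bghdd jukz ugq sndnf knoqv fot aeyt lzqz vwb onwm

Answer: vxwc
aagxw
mckuh
ihus
xpn
lnqx
bghdd
jukz
ugq
sndnf
knoqv
fot
aeyt
lzqz
vwb
onwm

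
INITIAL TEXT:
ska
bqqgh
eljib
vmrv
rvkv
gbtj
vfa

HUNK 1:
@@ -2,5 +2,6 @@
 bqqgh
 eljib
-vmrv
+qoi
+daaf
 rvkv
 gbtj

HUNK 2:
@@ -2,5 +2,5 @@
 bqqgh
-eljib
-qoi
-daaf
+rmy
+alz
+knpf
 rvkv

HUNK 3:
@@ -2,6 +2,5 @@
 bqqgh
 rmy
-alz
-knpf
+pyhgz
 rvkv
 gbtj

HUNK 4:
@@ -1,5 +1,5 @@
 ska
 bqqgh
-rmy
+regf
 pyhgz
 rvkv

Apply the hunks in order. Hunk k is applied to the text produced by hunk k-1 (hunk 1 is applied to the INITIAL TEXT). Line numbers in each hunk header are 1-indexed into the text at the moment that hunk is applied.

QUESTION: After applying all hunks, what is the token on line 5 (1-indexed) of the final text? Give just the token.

Hunk 1: at line 2 remove [vmrv] add [qoi,daaf] -> 8 lines: ska bqqgh eljib qoi daaf rvkv gbtj vfa
Hunk 2: at line 2 remove [eljib,qoi,daaf] add [rmy,alz,knpf] -> 8 lines: ska bqqgh rmy alz knpf rvkv gbtj vfa
Hunk 3: at line 2 remove [alz,knpf] add [pyhgz] -> 7 lines: ska bqqgh rmy pyhgz rvkv gbtj vfa
Hunk 4: at line 1 remove [rmy] add [regf] -> 7 lines: ska bqqgh regf pyhgz rvkv gbtj vfa
Final line 5: rvkv

Answer: rvkv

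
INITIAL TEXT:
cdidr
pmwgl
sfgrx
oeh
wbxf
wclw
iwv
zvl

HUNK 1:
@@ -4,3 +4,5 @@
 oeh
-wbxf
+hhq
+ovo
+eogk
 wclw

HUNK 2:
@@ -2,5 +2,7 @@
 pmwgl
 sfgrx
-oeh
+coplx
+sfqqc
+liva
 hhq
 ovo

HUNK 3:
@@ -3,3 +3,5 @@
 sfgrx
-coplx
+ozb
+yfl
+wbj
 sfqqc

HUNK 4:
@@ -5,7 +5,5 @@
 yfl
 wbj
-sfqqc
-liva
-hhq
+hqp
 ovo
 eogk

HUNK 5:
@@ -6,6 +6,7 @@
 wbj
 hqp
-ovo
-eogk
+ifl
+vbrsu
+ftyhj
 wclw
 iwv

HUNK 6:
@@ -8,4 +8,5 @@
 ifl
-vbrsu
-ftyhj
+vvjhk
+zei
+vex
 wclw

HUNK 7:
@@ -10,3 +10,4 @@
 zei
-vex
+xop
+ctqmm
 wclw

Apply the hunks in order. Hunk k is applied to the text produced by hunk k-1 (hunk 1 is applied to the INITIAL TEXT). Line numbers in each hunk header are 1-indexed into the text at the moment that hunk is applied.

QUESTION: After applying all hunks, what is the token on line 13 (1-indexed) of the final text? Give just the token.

Answer: wclw

Derivation:
Hunk 1: at line 4 remove [wbxf] add [hhq,ovo,eogk] -> 10 lines: cdidr pmwgl sfgrx oeh hhq ovo eogk wclw iwv zvl
Hunk 2: at line 2 remove [oeh] add [coplx,sfqqc,liva] -> 12 lines: cdidr pmwgl sfgrx coplx sfqqc liva hhq ovo eogk wclw iwv zvl
Hunk 3: at line 3 remove [coplx] add [ozb,yfl,wbj] -> 14 lines: cdidr pmwgl sfgrx ozb yfl wbj sfqqc liva hhq ovo eogk wclw iwv zvl
Hunk 4: at line 5 remove [sfqqc,liva,hhq] add [hqp] -> 12 lines: cdidr pmwgl sfgrx ozb yfl wbj hqp ovo eogk wclw iwv zvl
Hunk 5: at line 6 remove [ovo,eogk] add [ifl,vbrsu,ftyhj] -> 13 lines: cdidr pmwgl sfgrx ozb yfl wbj hqp ifl vbrsu ftyhj wclw iwv zvl
Hunk 6: at line 8 remove [vbrsu,ftyhj] add [vvjhk,zei,vex] -> 14 lines: cdidr pmwgl sfgrx ozb yfl wbj hqp ifl vvjhk zei vex wclw iwv zvl
Hunk 7: at line 10 remove [vex] add [xop,ctqmm] -> 15 lines: cdidr pmwgl sfgrx ozb yfl wbj hqp ifl vvjhk zei xop ctqmm wclw iwv zvl
Final line 13: wclw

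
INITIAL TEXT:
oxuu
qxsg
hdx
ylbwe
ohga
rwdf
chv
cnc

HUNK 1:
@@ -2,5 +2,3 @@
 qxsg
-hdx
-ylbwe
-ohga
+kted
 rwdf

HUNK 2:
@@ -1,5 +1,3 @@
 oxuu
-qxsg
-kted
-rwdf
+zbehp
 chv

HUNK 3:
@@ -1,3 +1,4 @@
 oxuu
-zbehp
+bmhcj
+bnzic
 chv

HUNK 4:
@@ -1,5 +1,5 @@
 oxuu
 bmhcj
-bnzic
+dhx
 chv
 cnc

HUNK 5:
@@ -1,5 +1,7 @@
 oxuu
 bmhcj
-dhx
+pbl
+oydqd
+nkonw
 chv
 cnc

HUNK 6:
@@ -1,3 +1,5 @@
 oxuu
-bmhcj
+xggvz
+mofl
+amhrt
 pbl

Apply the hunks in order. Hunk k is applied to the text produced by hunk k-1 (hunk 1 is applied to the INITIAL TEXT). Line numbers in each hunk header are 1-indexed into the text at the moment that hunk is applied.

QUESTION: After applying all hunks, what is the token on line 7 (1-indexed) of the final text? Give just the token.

Answer: nkonw

Derivation:
Hunk 1: at line 2 remove [hdx,ylbwe,ohga] add [kted] -> 6 lines: oxuu qxsg kted rwdf chv cnc
Hunk 2: at line 1 remove [qxsg,kted,rwdf] add [zbehp] -> 4 lines: oxuu zbehp chv cnc
Hunk 3: at line 1 remove [zbehp] add [bmhcj,bnzic] -> 5 lines: oxuu bmhcj bnzic chv cnc
Hunk 4: at line 1 remove [bnzic] add [dhx] -> 5 lines: oxuu bmhcj dhx chv cnc
Hunk 5: at line 1 remove [dhx] add [pbl,oydqd,nkonw] -> 7 lines: oxuu bmhcj pbl oydqd nkonw chv cnc
Hunk 6: at line 1 remove [bmhcj] add [xggvz,mofl,amhrt] -> 9 lines: oxuu xggvz mofl amhrt pbl oydqd nkonw chv cnc
Final line 7: nkonw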